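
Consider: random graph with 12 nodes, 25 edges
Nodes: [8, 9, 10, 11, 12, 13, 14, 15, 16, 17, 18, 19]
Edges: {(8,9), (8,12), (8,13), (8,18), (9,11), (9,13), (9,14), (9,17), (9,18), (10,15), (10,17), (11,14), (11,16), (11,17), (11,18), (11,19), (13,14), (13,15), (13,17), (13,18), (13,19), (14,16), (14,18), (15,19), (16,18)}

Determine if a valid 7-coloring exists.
Yes, G is 7-colorable

A valid 7-coloring: color 1: [10, 11, 12, 13]; color 2: [15, 17, 18]; color 3: [9, 16, 19]; color 4: [8, 14].
(χ(G) = 4 ≤ 7.)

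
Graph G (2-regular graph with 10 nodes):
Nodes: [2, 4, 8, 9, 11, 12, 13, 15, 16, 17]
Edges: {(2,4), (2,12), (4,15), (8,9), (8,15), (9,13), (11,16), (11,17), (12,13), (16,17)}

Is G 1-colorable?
The clique on vertices [11, 16, 17] has size 3 > 1, so it alone needs 3 colors.

No, G is not 1-colorable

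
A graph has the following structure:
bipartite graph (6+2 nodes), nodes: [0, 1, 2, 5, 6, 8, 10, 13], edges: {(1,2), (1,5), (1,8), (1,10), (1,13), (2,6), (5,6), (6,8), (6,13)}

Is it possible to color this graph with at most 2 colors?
A valid 2-coloring: color 1: [0, 1, 6]; color 2: [2, 5, 8, 10, 13].
(χ(G) = 2 ≤ 2.)

Yes, G is 2-colorable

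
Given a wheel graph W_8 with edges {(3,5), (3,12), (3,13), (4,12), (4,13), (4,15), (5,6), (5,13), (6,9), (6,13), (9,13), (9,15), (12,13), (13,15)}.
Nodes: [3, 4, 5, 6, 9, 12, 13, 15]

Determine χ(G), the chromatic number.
Clique number ω(G) = 3 (lower bound: χ ≥ ω).
Odd cycle [3, 12, 4, 15, 9, 6, 5] needs 3 colors (χ ≥ 3).
Vertex 13 is adjacent to every vertex of [3, 4, 5, 6, 9, 12, 15], which already need 3 colors among themselves, so 13 needs a new color (χ ≥ 4).
The coloring below uses 4 colors, so χ(G) = 4.
A valid 4-coloring: color 1: [13]; color 2: [3, 4, 6]; color 3: [5, 12, 15]; color 4: [9].

χ(G) = 4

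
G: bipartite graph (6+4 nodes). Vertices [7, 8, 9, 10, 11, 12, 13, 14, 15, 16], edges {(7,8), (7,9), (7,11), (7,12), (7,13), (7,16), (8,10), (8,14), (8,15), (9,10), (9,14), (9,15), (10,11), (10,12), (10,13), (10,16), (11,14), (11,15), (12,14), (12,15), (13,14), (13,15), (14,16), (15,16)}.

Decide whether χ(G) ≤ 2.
Yes, G is 2-colorable

A valid 2-coloring: color 1: [7, 10, 14, 15]; color 2: [8, 9, 11, 12, 13, 16].
(χ(G) = 2 ≤ 2.)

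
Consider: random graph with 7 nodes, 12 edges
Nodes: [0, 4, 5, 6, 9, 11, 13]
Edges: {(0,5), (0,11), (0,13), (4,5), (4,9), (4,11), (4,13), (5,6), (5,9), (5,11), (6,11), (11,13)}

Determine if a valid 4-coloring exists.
A valid 4-coloring: color 1: [9, 11]; color 2: [5, 13]; color 3: [0, 4, 6].
(χ(G) = 3 ≤ 4.)

Yes, G is 4-colorable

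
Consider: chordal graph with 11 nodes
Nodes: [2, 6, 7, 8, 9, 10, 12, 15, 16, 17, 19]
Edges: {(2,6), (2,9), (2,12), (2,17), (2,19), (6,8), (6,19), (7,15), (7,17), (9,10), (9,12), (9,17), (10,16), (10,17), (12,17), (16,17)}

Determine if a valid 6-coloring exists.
Yes, G is 6-colorable

A valid 6-coloring: color 1: [6, 15, 17]; color 2: [2, 7, 8, 10]; color 3: [9, 16, 19]; color 4: [12].
(χ(G) = 4 ≤ 6.)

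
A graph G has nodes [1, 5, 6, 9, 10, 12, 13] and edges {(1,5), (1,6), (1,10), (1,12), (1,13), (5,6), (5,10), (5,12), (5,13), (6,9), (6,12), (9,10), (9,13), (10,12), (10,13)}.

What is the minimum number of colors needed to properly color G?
Clique number ω(G) = 4 (lower bound: χ ≥ ω).
The clique on [1, 5, 10, 12] has size 4, forcing χ ≥ 4, and the coloring below uses 4 colors, so χ(G) = 4.
A valid 4-coloring: color 1: [1, 9]; color 2: [5]; color 3: [6, 10]; color 4: [12, 13].

χ(G) = 4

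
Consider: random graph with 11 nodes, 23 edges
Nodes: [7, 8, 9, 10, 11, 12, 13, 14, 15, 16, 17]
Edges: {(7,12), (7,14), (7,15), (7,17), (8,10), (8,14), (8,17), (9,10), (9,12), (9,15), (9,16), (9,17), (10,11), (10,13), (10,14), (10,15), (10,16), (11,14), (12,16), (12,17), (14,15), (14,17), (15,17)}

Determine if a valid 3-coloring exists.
No, G is not 3-colorable

The clique on vertices [7, 14, 15, 17] has size 4 > 3, so it alone needs 4 colors.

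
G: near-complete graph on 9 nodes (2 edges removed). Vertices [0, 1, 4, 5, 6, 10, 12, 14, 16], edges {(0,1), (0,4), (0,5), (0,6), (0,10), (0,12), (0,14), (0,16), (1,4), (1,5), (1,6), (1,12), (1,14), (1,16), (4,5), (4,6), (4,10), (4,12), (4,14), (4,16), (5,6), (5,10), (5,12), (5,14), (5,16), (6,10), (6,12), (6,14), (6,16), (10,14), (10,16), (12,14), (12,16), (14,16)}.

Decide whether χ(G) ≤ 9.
A valid 9-coloring: color 1: [14]; color 2: [6]; color 3: [4]; color 4: [0]; color 5: [16]; color 6: [5]; color 7: [10, 12]; color 8: [1].
(χ(G) = 8 ≤ 9.)

Yes, G is 9-colorable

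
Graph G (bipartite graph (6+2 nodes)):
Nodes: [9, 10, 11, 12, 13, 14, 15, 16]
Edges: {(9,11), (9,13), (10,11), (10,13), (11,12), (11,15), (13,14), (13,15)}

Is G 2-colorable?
Yes, G is 2-colorable

A valid 2-coloring: color 1: [11, 13, 16]; color 2: [9, 10, 12, 14, 15].
(χ(G) = 2 ≤ 2.)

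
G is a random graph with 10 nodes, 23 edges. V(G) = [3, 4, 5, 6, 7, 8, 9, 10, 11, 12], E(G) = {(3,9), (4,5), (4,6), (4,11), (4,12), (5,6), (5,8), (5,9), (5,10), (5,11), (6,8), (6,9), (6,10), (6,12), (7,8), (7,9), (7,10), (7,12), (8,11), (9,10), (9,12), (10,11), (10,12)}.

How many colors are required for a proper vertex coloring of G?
χ(G) = 4

Clique number ω(G) = 4 (lower bound: χ ≥ ω).
The clique on [6, 9, 10, 12] has size 4, forcing χ ≥ 4, and the coloring below uses 4 colors, so χ(G) = 4.
A valid 4-coloring: color 1: [3, 6, 7, 11]; color 2: [4, 8, 10]; color 3: [9]; color 4: [5, 12].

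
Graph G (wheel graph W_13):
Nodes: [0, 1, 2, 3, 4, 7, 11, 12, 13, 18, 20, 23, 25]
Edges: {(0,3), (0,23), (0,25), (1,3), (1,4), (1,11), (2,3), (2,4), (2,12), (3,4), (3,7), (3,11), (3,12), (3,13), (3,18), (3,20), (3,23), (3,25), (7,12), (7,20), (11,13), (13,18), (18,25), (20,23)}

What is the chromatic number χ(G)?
Clique number ω(G) = 3 (lower bound: χ ≥ ω).
The clique on [0, 3, 25] has size 3, forcing χ ≥ 3, and the coloring below uses 3 colors, so χ(G) = 3.
A valid 3-coloring: color 1: [3]; color 2: [1, 2, 7, 13, 23, 25]; color 3: [0, 4, 11, 12, 18, 20].

χ(G) = 3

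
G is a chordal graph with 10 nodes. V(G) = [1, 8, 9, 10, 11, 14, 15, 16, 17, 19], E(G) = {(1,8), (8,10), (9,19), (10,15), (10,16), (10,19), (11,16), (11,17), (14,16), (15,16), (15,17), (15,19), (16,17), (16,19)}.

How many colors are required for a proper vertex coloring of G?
Clique number ω(G) = 4 (lower bound: χ ≥ ω).
The clique on [10, 15, 16, 19] has size 4, forcing χ ≥ 4, and the coloring below uses 4 colors, so χ(G) = 4.
A valid 4-coloring: color 1: [8, 9, 16]; color 2: [1, 14, 17, 19]; color 3: [10, 11]; color 4: [15].

χ(G) = 4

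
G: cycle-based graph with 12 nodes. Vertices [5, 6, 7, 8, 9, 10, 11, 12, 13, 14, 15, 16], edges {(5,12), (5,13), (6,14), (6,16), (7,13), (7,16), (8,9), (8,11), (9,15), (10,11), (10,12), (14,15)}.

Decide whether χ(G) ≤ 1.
Edge (5,12) forces its endpoints to differ, so 1 color is not enough.

No, G is not 1-colorable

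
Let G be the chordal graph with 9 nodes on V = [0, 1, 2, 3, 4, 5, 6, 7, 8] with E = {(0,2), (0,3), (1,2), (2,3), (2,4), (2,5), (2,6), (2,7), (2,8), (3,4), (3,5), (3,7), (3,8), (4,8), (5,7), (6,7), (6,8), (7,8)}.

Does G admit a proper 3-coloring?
The clique on vertices [2, 3, 4, 8] has size 4 > 3, so it alone needs 4 colors.

No, G is not 3-colorable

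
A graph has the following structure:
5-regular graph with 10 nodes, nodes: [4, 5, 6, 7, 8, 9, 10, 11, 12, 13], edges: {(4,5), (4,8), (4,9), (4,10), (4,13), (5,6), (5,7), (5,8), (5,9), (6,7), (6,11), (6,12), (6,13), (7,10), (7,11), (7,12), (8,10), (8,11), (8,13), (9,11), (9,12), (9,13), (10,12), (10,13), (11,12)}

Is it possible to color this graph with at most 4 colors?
A valid 4-coloring: color 1: [5, 10, 11]; color 2: [12, 13]; color 3: [4, 6]; color 4: [7, 8, 9].
(χ(G) = 4 ≤ 4.)

Yes, G is 4-colorable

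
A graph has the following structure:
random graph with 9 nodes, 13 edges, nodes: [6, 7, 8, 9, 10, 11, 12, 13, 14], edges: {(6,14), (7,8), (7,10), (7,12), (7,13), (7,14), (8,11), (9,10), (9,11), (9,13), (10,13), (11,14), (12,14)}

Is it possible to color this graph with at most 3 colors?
Yes, G is 3-colorable

A valid 3-coloring: color 1: [6, 7, 9]; color 2: [8, 10, 14]; color 3: [11, 12, 13].
(χ(G) = 3 ≤ 3.)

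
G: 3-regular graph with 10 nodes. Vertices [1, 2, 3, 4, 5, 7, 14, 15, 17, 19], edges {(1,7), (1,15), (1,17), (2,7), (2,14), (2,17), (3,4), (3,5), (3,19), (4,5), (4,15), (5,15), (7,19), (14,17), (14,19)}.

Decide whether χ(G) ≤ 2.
The clique on vertices [2, 14, 17] has size 3 > 2, so it alone needs 3 colors.

No, G is not 2-colorable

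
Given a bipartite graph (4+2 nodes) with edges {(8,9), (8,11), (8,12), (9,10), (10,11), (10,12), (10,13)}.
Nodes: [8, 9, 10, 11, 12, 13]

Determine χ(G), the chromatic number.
χ(G) = 2

Clique number ω(G) = 2 (lower bound: χ ≥ ω).
The graph is bipartite (no odd cycle), so 2 colors suffice: χ(G) = 2.
A valid 2-coloring: color 1: [8, 10]; color 2: [9, 11, 12, 13].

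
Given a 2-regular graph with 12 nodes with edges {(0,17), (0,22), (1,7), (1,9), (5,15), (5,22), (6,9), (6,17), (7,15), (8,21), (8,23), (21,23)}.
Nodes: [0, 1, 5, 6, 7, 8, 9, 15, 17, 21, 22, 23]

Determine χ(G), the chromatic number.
Clique number ω(G) = 3 (lower bound: χ ≥ ω).
The clique on [8, 21, 23] has size 3, forcing χ ≥ 3, and the coloring below uses 3 colors, so χ(G) = 3.
A valid 3-coloring: color 1: [0, 1, 6, 15, 23]; color 2: [5, 7, 8, 9, 17]; color 3: [21, 22].

χ(G) = 3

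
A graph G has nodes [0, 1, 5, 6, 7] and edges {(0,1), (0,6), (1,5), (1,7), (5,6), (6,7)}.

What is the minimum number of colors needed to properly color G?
Clique number ω(G) = 2 (lower bound: χ ≥ ω).
The graph is bipartite (no odd cycle), so 2 colors suffice: χ(G) = 2.
A valid 2-coloring: color 1: [1, 6]; color 2: [0, 5, 7].

χ(G) = 2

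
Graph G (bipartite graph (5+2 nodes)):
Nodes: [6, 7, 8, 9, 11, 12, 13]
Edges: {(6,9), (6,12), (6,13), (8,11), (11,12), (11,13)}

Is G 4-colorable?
A valid 4-coloring: color 1: [6, 7, 11]; color 2: [8, 9, 12, 13].
(χ(G) = 2 ≤ 4.)

Yes, G is 4-colorable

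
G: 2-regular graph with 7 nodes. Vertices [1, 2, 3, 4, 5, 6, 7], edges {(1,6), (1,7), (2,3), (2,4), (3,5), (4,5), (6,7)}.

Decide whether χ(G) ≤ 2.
No, G is not 2-colorable

The clique on vertices [1, 6, 7] has size 3 > 2, so it alone needs 3 colors.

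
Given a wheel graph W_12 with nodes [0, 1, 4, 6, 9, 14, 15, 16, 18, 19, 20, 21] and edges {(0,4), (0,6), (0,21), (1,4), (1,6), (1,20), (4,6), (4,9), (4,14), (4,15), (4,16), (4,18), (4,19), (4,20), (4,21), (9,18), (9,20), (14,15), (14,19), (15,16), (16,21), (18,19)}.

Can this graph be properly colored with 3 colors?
Odd cycle [20, 1, 6, 0, 21, 16, 15, 14, 19, 18, 9] needs 3 colors (χ ≥ 3).
Vertex 4 is adjacent to every vertex of [0, 1, 6, 9, 14, 15, 16, 18, 19, 20, 21], which already need 3 colors among themselves, so 4 needs a new color (χ ≥ 4).
Hence χ(G) ≥ 4 > 3, so no proper 3-coloring exists.

No, G is not 3-colorable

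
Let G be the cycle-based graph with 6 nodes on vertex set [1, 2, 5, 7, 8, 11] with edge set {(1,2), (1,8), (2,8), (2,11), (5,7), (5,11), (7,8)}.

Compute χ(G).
χ(G) = 3

Clique number ω(G) = 3 (lower bound: χ ≥ ω).
The clique on [1, 2, 8] has size 3, forcing χ ≥ 3, and the coloring below uses 3 colors, so χ(G) = 3.
A valid 3-coloring: color 1: [5, 8]; color 2: [2, 7]; color 3: [1, 11].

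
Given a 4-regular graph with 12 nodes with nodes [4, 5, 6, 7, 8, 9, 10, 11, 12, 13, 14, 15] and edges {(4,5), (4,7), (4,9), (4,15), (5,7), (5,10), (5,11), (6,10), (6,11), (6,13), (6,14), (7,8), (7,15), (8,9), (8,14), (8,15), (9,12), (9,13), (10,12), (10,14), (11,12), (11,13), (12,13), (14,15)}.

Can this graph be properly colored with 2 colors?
The clique on vertices [4, 5, 7] has size 3 > 2, so it alone needs 3 colors.

No, G is not 2-colorable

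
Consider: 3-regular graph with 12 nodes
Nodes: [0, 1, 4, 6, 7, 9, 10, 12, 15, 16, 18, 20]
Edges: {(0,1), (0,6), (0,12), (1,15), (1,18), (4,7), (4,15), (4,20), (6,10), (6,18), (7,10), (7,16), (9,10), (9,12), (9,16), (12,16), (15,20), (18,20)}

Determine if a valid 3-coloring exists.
A valid 3-coloring: color 1: [1, 6, 7, 9, 20]; color 2: [10, 12, 15, 18]; color 3: [0, 4, 16].
(χ(G) = 3 ≤ 3.)

Yes, G is 3-colorable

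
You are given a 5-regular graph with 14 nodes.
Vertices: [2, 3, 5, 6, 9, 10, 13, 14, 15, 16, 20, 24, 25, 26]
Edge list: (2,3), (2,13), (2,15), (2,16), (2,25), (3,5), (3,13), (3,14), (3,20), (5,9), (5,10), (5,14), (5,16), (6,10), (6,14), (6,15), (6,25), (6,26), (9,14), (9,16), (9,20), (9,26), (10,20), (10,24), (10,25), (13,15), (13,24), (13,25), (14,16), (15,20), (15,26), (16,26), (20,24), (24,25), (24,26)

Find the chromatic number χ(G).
χ(G) = 4

Clique number ω(G) = 4 (lower bound: χ ≥ ω).
The clique on [5, 9, 14, 16] has size 4, forcing χ ≥ 4, and the coloring below uses 4 colors, so χ(G) = 4.
A valid 4-coloring: color 1: [2, 5, 6, 24]; color 2: [10, 13, 14, 26]; color 3: [3, 9, 15, 25]; color 4: [16, 20].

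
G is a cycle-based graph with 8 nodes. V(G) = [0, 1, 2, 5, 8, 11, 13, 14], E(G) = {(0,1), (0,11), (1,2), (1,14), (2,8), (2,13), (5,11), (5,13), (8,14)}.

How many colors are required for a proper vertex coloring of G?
Clique number ω(G) = 2 (lower bound: χ ≥ ω).
The graph is bipartite (no odd cycle), so 2 colors suffice: χ(G) = 2.
A valid 2-coloring: color 1: [0, 2, 5, 14]; color 2: [1, 8, 11, 13].

χ(G) = 2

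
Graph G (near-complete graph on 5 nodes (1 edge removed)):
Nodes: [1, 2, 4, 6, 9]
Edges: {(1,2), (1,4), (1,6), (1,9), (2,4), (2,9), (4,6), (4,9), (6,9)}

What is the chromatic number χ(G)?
Clique number ω(G) = 4 (lower bound: χ ≥ ω).
The clique on [1, 2, 4, 9] has size 4, forcing χ ≥ 4, and the coloring below uses 4 colors, so χ(G) = 4.
A valid 4-coloring: color 1: [9]; color 2: [1]; color 3: [4]; color 4: [2, 6].

χ(G) = 4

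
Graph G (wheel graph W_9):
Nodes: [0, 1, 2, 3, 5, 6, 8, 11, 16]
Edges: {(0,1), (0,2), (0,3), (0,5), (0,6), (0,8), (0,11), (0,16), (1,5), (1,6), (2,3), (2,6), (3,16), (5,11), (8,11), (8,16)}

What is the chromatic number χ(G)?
Clique number ω(G) = 3 (lower bound: χ ≥ ω).
The clique on [0, 1, 5] has size 3, forcing χ ≥ 3, and the coloring below uses 3 colors, so χ(G) = 3.
A valid 3-coloring: color 1: [0]; color 2: [3, 5, 6, 8]; color 3: [1, 2, 11, 16].

χ(G) = 3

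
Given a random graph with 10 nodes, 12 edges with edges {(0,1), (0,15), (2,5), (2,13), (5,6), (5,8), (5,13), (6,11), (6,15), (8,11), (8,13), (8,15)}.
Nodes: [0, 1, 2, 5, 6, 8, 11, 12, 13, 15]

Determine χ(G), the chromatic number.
χ(G) = 3

Clique number ω(G) = 3 (lower bound: χ ≥ ω).
The clique on [5, 8, 13] has size 3, forcing χ ≥ 3, and the coloring below uses 3 colors, so χ(G) = 3.
A valid 3-coloring: color 1: [0, 2, 6, 8, 12]; color 2: [1, 5, 11, 15]; color 3: [13].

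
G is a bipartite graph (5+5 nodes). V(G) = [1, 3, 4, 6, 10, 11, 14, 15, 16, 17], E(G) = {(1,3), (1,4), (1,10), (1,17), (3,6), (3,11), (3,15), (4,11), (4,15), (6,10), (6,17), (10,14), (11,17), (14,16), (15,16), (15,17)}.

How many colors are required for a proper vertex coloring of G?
χ(G) = 2

Clique number ω(G) = 2 (lower bound: χ ≥ ω).
The graph is bipartite (no odd cycle), so 2 colors suffice: χ(G) = 2.
A valid 2-coloring: color 1: [1, 6, 11, 14, 15]; color 2: [3, 4, 10, 16, 17].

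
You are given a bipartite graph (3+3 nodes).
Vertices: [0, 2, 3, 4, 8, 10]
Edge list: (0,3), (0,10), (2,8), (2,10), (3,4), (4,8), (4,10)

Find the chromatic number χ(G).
Clique number ω(G) = 2 (lower bound: χ ≥ ω).
The graph is bipartite (no odd cycle), so 2 colors suffice: χ(G) = 2.
A valid 2-coloring: color 1: [0, 2, 4]; color 2: [3, 8, 10].

χ(G) = 2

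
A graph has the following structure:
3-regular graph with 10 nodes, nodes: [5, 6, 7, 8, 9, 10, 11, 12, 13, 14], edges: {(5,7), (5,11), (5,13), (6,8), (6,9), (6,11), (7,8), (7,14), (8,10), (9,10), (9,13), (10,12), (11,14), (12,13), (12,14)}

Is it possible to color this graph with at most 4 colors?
Yes, G is 4-colorable

A valid 4-coloring: color 1: [7, 10, 11, 13]; color 2: [5, 8, 9, 14]; color 3: [6, 12].
(χ(G) = 3 ≤ 4.)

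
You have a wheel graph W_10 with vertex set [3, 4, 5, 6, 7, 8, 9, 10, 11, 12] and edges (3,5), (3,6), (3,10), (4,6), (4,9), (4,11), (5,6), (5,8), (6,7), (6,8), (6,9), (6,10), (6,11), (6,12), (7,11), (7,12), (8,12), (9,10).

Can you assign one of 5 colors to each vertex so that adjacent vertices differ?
A valid 5-coloring: color 1: [6]; color 2: [5, 10, 11, 12]; color 3: [3, 4, 7, 8]; color 4: [9].
(χ(G) = 4 ≤ 5.)

Yes, G is 5-colorable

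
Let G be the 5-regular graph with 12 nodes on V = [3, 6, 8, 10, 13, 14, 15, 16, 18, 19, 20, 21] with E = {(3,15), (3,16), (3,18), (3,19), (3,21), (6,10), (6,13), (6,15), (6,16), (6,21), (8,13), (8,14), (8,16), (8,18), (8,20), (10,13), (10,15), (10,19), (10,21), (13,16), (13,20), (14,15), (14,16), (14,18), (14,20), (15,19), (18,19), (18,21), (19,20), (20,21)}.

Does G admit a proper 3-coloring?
No, G is not 3-colorable

Suppose a proper 3-coloring c exists. The clique [3, 15, 19] takes 3 distinct colors; by symmetry let c(3) = 1, c(15) = 2, c(19) = 3.
- Vertex 10: neighbors [15, 19] already have colors [2, 3] ⇒ c(10) = 1.
- Vertex 6: neighbors [10, 15] already have colors [1, 2] ⇒ c(6) = 3.
- Vertex 13: neighbors [10, 6] already have colors [1, 3] ⇒ c(13) = 2.
- Vertex 16: neighbors [3, 13, 6] already have colors [1, 2, 3] — all 3 colors blocked. Contradiction.
The forced assignments end in a contradiction, so G has no proper 3-coloring (χ ≥ 4).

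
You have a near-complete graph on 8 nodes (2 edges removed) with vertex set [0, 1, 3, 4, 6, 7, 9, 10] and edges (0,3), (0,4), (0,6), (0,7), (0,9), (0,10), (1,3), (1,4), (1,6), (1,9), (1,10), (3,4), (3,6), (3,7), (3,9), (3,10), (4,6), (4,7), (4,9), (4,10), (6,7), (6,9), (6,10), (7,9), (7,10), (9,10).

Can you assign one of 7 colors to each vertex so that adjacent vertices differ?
Yes, G is 7-colorable

A valid 7-coloring: color 1: [6]; color 2: [9]; color 3: [4]; color 4: [3]; color 5: [10]; color 6: [0, 1]; color 7: [7].
(χ(G) = 7 ≤ 7.)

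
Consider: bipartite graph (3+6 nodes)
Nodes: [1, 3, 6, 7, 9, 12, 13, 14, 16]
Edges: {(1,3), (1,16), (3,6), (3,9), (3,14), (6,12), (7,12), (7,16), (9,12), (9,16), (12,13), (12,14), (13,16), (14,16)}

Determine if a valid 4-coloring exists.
Yes, G is 4-colorable

A valid 4-coloring: color 1: [3, 12, 16]; color 2: [1, 6, 7, 9, 13, 14].
(χ(G) = 2 ≤ 4.)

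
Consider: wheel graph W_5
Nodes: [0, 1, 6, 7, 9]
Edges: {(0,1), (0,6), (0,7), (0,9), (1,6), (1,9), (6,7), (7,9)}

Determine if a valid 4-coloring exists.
A valid 4-coloring: color 1: [0]; color 2: [6, 9]; color 3: [1, 7].
(χ(G) = 3 ≤ 4.)

Yes, G is 4-colorable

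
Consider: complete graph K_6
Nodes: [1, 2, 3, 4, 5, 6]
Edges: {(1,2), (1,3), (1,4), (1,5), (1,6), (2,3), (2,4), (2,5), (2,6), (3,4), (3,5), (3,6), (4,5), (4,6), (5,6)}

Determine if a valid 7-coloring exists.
A valid 7-coloring: color 1: [4]; color 2: [2]; color 3: [1]; color 4: [6]; color 5: [3]; color 6: [5].
(χ(G) = 6 ≤ 7.)

Yes, G is 7-colorable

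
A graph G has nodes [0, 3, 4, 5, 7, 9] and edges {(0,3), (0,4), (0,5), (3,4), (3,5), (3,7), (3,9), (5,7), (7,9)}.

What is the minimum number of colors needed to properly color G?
χ(G) = 3

Clique number ω(G) = 3 (lower bound: χ ≥ ω).
The clique on [0, 3, 4] has size 3, forcing χ ≥ 3, and the coloring below uses 3 colors, so χ(G) = 3.
A valid 3-coloring: color 1: [3]; color 2: [0, 7]; color 3: [4, 5, 9].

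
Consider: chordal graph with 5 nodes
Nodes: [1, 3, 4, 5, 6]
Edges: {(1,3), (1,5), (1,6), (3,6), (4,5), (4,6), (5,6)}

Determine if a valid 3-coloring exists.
Yes, G is 3-colorable

A valid 3-coloring: color 1: [6]; color 2: [1, 4]; color 3: [3, 5].
(χ(G) = 3 ≤ 3.)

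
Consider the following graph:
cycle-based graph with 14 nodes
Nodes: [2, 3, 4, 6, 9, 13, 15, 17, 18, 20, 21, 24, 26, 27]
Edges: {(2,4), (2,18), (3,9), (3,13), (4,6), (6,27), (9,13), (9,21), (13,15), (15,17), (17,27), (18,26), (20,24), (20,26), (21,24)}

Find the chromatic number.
χ(G) = 3

Clique number ω(G) = 3 (lower bound: χ ≥ ω).
The clique on [3, 9, 13] has size 3, forcing χ ≥ 3, and the coloring below uses 3 colors, so χ(G) = 3.
A valid 3-coloring: color 1: [2, 6, 13, 17, 20, 21]; color 2: [4, 9, 15, 24, 26, 27]; color 3: [3, 18].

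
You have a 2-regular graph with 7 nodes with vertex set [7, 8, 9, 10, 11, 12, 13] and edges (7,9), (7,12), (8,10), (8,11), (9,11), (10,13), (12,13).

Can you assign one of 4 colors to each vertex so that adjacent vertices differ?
A valid 4-coloring: color 1: [7, 8, 13]; color 2: [9, 10, 12]; color 3: [11].
(χ(G) = 3 ≤ 4.)

Yes, G is 4-colorable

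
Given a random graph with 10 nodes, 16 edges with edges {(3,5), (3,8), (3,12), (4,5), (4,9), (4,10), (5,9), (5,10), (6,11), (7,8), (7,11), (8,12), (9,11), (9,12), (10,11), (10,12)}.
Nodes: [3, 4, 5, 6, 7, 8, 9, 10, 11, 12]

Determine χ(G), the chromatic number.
Clique number ω(G) = 3 (lower bound: χ ≥ ω).
The clique on [4, 5, 9] has size 3, forcing χ ≥ 3, and the coloring below uses 3 colors, so χ(G) = 3.
A valid 3-coloring: color 1: [5, 11, 12]; color 2: [6, 8, 9, 10]; color 3: [3, 4, 7].

χ(G) = 3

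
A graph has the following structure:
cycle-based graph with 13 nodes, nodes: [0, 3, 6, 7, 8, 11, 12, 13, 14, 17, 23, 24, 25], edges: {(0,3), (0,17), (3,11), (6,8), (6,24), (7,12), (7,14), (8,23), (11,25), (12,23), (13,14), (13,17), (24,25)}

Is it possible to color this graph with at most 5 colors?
A valid 5-coloring: color 1: [0, 7, 8, 11, 13, 24]; color 2: [3, 6, 14, 17, 23, 25]; color 3: [12].
(χ(G) = 3 ≤ 5.)

Yes, G is 5-colorable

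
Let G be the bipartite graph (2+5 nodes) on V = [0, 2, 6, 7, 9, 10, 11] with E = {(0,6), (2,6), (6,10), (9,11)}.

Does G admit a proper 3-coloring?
Yes, G is 3-colorable

A valid 3-coloring: color 1: [6, 7, 9]; color 2: [0, 2, 10, 11].
(χ(G) = 2 ≤ 3.)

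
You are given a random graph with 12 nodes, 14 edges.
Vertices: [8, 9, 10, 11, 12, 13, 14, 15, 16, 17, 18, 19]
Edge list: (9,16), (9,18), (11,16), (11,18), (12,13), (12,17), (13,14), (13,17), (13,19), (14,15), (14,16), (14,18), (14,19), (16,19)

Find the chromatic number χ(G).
χ(G) = 3

Clique number ω(G) = 3 (lower bound: χ ≥ ω).
The clique on [12, 13, 17] has size 3, forcing χ ≥ 3, and the coloring below uses 3 colors, so χ(G) = 3.
A valid 3-coloring: color 1: [8, 9, 10, 11, 12, 14]; color 2: [13, 15, 16, 18]; color 3: [17, 19].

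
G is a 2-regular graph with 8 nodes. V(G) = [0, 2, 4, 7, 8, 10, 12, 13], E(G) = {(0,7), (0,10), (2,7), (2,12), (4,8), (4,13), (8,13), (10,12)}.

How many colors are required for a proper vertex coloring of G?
χ(G) = 3

Clique number ω(G) = 3 (lower bound: χ ≥ ω).
The clique on [4, 8, 13] has size 3, forcing χ ≥ 3, and the coloring below uses 3 colors, so χ(G) = 3.
A valid 3-coloring: color 1: [2, 10, 13]; color 2: [0, 4, 12]; color 3: [7, 8].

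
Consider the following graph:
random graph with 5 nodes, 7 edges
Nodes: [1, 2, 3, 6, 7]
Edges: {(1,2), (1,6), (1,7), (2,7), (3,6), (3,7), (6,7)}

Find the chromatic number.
χ(G) = 3

Clique number ω(G) = 3 (lower bound: χ ≥ ω).
The clique on [1, 2, 7] has size 3, forcing χ ≥ 3, and the coloring below uses 3 colors, so χ(G) = 3.
A valid 3-coloring: color 1: [7]; color 2: [2, 6]; color 3: [1, 3].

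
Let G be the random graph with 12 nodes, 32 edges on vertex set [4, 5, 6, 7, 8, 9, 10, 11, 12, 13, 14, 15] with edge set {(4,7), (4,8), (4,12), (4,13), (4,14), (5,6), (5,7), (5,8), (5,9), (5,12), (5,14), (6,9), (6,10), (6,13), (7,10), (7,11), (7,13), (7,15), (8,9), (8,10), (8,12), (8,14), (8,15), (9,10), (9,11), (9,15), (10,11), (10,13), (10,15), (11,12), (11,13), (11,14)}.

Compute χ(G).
Clique number ω(G) = 4 (lower bound: χ ≥ ω).
The clique on [7, 10, 11, 13] has size 4, forcing χ ≥ 4, and the coloring below uses 4 colors, so χ(G) = 4.
A valid 4-coloring: color 1: [6, 8, 11]; color 2: [4, 5, 10]; color 3: [7, 9, 12, 14]; color 4: [13, 15].

χ(G) = 4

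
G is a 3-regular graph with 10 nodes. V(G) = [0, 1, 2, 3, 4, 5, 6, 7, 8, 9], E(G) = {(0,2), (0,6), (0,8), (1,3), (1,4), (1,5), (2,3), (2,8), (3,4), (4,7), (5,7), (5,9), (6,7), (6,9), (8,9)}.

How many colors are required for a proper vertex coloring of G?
Clique number ω(G) = 3 (lower bound: χ ≥ ω).
The clique on [0, 2, 8] has size 3, forcing χ ≥ 3, and the coloring below uses 3 colors, so χ(G) = 3.
A valid 3-coloring: color 1: [1, 2, 7, 9]; color 2: [0, 4, 5]; color 3: [3, 6, 8].

χ(G) = 3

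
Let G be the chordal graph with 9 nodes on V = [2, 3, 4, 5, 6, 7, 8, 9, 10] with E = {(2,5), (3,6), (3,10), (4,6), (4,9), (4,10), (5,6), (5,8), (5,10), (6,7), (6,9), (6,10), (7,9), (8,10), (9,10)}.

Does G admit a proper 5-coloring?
Yes, G is 5-colorable

A valid 5-coloring: color 1: [2, 6, 8]; color 2: [7, 10]; color 3: [3, 5, 9]; color 4: [4].
(χ(G) = 4 ≤ 5.)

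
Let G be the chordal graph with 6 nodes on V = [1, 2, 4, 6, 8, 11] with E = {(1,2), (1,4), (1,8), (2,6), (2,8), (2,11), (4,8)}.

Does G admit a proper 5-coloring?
Yes, G is 5-colorable

A valid 5-coloring: color 1: [2, 4]; color 2: [1, 6, 11]; color 3: [8].
(χ(G) = 3 ≤ 5.)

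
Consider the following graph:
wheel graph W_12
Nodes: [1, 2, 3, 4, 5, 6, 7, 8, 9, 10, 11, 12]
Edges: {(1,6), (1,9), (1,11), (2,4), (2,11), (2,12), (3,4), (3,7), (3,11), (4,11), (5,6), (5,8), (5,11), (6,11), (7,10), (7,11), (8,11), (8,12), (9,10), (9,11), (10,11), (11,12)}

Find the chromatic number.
χ(G) = 4

Clique number ω(G) = 3 (lower bound: χ ≥ ω).
Odd cycle [2, 12, 8, 5, 6, 1, 9, 10, 7, 3, 4] needs 3 colors (χ ≥ 3).
Vertex 11 is adjacent to every vertex of [1, 2, 3, 4, 5, 6, 7, 8, 9, 10, 12], which already need 3 colors among themselves, so 11 needs a new color (χ ≥ 4).
The coloring below uses 4 colors, so χ(G) = 4.
A valid 4-coloring: color 1: [11]; color 2: [2, 3, 6, 8, 9]; color 3: [1, 4, 5, 10, 12]; color 4: [7].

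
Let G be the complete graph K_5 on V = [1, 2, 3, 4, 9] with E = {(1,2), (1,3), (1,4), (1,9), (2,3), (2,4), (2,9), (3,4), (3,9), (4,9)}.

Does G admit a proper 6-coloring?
A valid 6-coloring: color 1: [9]; color 2: [4]; color 3: [2]; color 4: [3]; color 5: [1].
(χ(G) = 5 ≤ 6.)

Yes, G is 6-colorable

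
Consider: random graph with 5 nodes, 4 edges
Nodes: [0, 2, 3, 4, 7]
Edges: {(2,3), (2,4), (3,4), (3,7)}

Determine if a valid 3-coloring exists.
A valid 3-coloring: color 1: [0, 3]; color 2: [2, 7]; color 3: [4].
(χ(G) = 3 ≤ 3.)

Yes, G is 3-colorable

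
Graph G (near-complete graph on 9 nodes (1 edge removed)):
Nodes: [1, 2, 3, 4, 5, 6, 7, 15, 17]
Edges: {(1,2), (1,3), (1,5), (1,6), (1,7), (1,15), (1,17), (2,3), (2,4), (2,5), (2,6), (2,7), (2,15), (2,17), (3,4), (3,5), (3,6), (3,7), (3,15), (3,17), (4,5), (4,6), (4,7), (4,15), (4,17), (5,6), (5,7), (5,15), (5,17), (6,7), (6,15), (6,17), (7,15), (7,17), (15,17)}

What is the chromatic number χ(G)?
χ(G) = 8

Clique number ω(G) = 8 (lower bound: χ ≥ ω).
The clique on [1, 2, 3, 5, 6, 7, 15, 17] has size 8, forcing χ ≥ 8, and the coloring below uses 8 colors, so χ(G) = 8.
A valid 8-coloring: color 1: [3]; color 2: [2]; color 3: [15]; color 4: [7]; color 5: [5]; color 6: [6]; color 7: [17]; color 8: [1, 4].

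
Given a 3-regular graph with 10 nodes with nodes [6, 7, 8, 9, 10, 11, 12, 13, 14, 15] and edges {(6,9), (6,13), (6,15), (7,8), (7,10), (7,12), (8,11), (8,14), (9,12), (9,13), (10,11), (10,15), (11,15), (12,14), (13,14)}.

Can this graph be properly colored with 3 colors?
Yes, G is 3-colorable

A valid 3-coloring: color 1: [8, 12, 13, 15]; color 2: [7, 9, 11, 14]; color 3: [6, 10].
(χ(G) = 3 ≤ 3.)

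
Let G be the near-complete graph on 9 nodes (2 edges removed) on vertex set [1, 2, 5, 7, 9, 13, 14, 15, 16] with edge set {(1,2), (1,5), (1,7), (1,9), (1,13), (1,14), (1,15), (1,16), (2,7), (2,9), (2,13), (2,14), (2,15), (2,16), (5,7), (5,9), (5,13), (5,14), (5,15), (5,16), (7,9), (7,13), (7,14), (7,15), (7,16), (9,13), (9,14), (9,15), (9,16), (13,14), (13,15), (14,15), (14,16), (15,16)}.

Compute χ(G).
Clique number ω(G) = 7 (lower bound: χ ≥ ω).
The clique on [1, 2, 7, 9, 14, 15, 16] has size 7, forcing χ ≥ 7, and the coloring below uses 7 colors, so χ(G) = 7.
A valid 7-coloring: color 1: [9]; color 2: [15]; color 3: [1]; color 4: [14]; color 5: [7]; color 6: [2, 5]; color 7: [13, 16].

χ(G) = 7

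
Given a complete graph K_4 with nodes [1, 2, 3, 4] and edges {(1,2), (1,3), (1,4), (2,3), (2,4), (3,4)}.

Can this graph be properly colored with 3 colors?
The clique on vertices [1, 2, 3, 4] has size 4 > 3, so it alone needs 4 colors.

No, G is not 3-colorable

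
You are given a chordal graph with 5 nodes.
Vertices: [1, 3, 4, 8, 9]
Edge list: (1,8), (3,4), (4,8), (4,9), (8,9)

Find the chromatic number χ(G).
χ(G) = 3

Clique number ω(G) = 3 (lower bound: χ ≥ ω).
The clique on [4, 8, 9] has size 3, forcing χ ≥ 3, and the coloring below uses 3 colors, so χ(G) = 3.
A valid 3-coloring: color 1: [1, 4]; color 2: [3, 8]; color 3: [9].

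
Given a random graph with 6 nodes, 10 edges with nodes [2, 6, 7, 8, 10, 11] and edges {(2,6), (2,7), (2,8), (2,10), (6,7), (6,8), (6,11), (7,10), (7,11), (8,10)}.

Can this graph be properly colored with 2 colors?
The clique on vertices [2, 8, 10] has size 3 > 2, so it alone needs 3 colors.

No, G is not 2-colorable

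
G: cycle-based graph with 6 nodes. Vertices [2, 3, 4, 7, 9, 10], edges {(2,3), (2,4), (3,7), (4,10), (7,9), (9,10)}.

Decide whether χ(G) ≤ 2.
A valid 2-coloring: color 1: [2, 7, 10]; color 2: [3, 4, 9].
(χ(G) = 2 ≤ 2.)

Yes, G is 2-colorable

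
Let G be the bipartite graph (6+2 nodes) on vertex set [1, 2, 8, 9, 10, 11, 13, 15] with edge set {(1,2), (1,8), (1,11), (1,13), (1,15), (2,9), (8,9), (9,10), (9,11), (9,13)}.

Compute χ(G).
Clique number ω(G) = 2 (lower bound: χ ≥ ω).
The graph is bipartite (no odd cycle), so 2 colors suffice: χ(G) = 2.
A valid 2-coloring: color 1: [1, 9]; color 2: [2, 8, 10, 11, 13, 15].

χ(G) = 2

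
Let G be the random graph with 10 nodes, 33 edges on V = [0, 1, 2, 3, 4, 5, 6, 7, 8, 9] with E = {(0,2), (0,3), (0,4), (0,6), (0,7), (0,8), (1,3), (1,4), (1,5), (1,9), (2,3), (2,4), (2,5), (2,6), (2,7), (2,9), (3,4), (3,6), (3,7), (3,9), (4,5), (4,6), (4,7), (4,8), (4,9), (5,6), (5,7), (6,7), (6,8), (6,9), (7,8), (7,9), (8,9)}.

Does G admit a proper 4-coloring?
No, G is not 4-colorable

The clique on vertices [0, 2, 3, 4, 6, 7] has size 6 > 4, so it alone needs 6 colors.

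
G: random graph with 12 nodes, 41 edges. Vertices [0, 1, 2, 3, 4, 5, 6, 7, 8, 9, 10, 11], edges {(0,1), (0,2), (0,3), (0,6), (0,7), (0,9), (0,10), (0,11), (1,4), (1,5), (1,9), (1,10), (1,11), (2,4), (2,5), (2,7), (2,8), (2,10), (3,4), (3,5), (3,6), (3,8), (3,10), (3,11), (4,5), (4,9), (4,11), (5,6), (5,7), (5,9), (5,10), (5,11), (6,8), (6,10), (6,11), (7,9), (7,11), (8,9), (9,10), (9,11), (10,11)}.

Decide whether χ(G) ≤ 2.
No, G is not 2-colorable

The clique on vertices [0, 1, 9, 10, 11] has size 5 > 2, so it alone needs 5 colors.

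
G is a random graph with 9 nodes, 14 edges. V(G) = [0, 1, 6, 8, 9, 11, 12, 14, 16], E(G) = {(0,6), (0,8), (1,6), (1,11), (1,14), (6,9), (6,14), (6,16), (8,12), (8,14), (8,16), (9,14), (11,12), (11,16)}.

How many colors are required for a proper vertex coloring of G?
χ(G) = 3

Clique number ω(G) = 3 (lower bound: χ ≥ ω).
The clique on [1, 6, 14] has size 3, forcing χ ≥ 3, and the coloring below uses 3 colors, so χ(G) = 3.
A valid 3-coloring: color 1: [6, 8, 11]; color 2: [0, 12, 14, 16]; color 3: [1, 9].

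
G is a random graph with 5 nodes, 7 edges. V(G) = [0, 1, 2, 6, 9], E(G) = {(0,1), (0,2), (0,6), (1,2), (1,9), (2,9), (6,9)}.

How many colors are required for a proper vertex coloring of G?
Clique number ω(G) = 3 (lower bound: χ ≥ ω).
The clique on [0, 1, 2] has size 3, forcing χ ≥ 3, and the coloring below uses 3 colors, so χ(G) = 3.
A valid 3-coloring: color 1: [0, 9]; color 2: [1, 6]; color 3: [2].

χ(G) = 3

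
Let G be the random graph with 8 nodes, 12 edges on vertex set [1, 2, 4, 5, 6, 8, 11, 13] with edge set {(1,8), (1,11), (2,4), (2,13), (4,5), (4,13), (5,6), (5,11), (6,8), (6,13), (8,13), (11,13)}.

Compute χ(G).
χ(G) = 3

Clique number ω(G) = 3 (lower bound: χ ≥ ω).
The clique on [6, 8, 13] has size 3, forcing χ ≥ 3, and the coloring below uses 3 colors, so χ(G) = 3.
A valid 3-coloring: color 1: [1, 5, 13]; color 2: [4, 8, 11]; color 3: [2, 6].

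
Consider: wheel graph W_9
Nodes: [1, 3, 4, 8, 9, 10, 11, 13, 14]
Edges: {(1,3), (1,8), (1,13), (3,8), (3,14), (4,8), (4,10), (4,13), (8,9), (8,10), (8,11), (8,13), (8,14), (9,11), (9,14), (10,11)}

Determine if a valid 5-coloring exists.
Yes, G is 5-colorable

A valid 5-coloring: color 1: [8]; color 2: [1, 4, 11, 14]; color 3: [3, 9, 10, 13].
(χ(G) = 3 ≤ 5.)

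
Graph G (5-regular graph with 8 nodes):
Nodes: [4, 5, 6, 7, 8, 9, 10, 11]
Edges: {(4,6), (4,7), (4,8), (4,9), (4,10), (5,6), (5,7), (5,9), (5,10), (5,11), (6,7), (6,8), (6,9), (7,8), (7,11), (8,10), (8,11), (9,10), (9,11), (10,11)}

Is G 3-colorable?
The clique on vertices [5, 9, 10, 11] has size 4 > 3, so it alone needs 4 colors.

No, G is not 3-colorable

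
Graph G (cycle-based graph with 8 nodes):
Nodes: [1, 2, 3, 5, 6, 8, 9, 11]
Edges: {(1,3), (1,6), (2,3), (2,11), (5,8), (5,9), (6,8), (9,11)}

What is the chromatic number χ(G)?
Clique number ω(G) = 2 (lower bound: χ ≥ ω).
The graph is bipartite (no odd cycle), so 2 colors suffice: χ(G) = 2.
A valid 2-coloring: color 1: [3, 5, 6, 11]; color 2: [1, 2, 8, 9].

χ(G) = 2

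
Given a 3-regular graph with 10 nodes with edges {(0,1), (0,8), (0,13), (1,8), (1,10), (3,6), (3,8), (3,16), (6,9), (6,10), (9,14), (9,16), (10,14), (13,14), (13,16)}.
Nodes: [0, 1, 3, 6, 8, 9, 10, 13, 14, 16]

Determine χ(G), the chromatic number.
Clique number ω(G) = 3 (lower bound: χ ≥ ω).
The clique on [0, 1, 8] has size 3, forcing χ ≥ 3, and the coloring below uses 3 colors, so χ(G) = 3.
A valid 3-coloring: color 1: [6, 8, 14, 16]; color 2: [0, 3, 9, 10]; color 3: [1, 13].

χ(G) = 3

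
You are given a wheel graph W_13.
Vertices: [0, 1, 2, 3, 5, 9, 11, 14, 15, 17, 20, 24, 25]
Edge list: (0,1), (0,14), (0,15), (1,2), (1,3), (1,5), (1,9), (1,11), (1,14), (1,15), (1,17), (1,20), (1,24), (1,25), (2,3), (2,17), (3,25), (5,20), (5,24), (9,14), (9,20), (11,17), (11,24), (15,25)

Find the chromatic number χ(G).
Clique number ω(G) = 3 (lower bound: χ ≥ ω).
The clique on [0, 1, 14] has size 3, forcing χ ≥ 3, and the coloring below uses 3 colors, so χ(G) = 3.
A valid 3-coloring: color 1: [1]; color 2: [3, 14, 15, 17, 20, 24]; color 3: [0, 2, 5, 9, 11, 25].

χ(G) = 3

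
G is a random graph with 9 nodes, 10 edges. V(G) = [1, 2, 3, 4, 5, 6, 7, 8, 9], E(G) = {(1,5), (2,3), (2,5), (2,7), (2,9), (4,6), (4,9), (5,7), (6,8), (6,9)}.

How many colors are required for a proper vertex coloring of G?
χ(G) = 3

Clique number ω(G) = 3 (lower bound: χ ≥ ω).
The clique on [2, 5, 7] has size 3, forcing χ ≥ 3, and the coloring below uses 3 colors, so χ(G) = 3.
A valid 3-coloring: color 1: [1, 2, 6]; color 2: [3, 5, 8, 9]; color 3: [4, 7].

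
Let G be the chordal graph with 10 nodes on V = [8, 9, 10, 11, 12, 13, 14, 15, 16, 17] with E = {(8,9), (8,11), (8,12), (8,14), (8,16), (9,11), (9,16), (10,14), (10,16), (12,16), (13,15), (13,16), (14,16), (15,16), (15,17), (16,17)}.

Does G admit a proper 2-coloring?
No, G is not 2-colorable

The clique on vertices [8, 9, 16] has size 3 > 2, so it alone needs 3 colors.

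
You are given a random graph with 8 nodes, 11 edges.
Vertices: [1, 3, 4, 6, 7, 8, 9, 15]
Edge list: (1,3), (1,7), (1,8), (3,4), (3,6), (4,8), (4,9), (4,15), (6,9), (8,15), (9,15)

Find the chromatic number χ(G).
Clique number ω(G) = 3 (lower bound: χ ≥ ω).
The clique on [4, 8, 15] has size 3, forcing χ ≥ 3, and the coloring below uses 3 colors, so χ(G) = 3.
A valid 3-coloring: color 1: [1, 4, 6]; color 2: [3, 7, 8, 9]; color 3: [15].

χ(G) = 3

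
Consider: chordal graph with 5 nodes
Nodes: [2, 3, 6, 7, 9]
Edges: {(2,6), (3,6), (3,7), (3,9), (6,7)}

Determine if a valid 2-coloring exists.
The clique on vertices [3, 6, 7] has size 3 > 2, so it alone needs 3 colors.

No, G is not 2-colorable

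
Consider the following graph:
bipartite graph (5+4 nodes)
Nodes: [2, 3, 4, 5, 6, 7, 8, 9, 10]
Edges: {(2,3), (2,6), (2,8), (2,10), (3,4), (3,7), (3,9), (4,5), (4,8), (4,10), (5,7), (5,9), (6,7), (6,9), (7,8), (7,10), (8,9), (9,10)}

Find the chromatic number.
Clique number ω(G) = 2 (lower bound: χ ≥ ω).
The graph is bipartite (no odd cycle), so 2 colors suffice: χ(G) = 2.
A valid 2-coloring: color 1: [2, 4, 7, 9]; color 2: [3, 5, 6, 8, 10].

χ(G) = 2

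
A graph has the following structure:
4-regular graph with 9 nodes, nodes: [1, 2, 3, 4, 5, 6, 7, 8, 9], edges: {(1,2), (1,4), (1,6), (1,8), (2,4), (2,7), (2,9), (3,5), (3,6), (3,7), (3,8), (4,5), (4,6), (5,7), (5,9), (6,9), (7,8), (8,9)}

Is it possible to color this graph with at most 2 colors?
No, G is not 2-colorable

The clique on vertices [1, 2, 4] has size 3 > 2, so it alone needs 3 colors.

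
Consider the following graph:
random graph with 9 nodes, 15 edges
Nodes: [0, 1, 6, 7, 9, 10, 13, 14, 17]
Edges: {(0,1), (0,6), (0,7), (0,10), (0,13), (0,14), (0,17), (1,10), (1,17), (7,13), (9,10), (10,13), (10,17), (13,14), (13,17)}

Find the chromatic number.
Clique number ω(G) = 4 (lower bound: χ ≥ ω).
The clique on [0, 1, 10, 17] has size 4, forcing χ ≥ 4, and the coloring below uses 4 colors, so χ(G) = 4.
A valid 4-coloring: color 1: [0, 9]; color 2: [1, 6, 13]; color 3: [7, 10, 14]; color 4: [17].

χ(G) = 4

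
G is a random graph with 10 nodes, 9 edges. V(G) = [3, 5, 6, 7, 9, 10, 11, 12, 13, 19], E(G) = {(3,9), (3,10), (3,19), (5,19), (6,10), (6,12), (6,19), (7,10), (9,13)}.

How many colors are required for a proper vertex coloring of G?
χ(G) = 2

Clique number ω(G) = 2 (lower bound: χ ≥ ω).
The graph is bipartite (no odd cycle), so 2 colors suffice: χ(G) = 2.
A valid 2-coloring: color 1: [3, 5, 6, 7, 11, 13]; color 2: [9, 10, 12, 19].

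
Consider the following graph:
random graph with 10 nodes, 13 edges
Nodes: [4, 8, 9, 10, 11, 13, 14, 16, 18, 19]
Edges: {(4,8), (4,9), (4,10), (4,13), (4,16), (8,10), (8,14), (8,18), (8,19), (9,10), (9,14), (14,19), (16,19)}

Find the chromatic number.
Clique number ω(G) = 3 (lower bound: χ ≥ ω).
The clique on [4, 8, 10] has size 3, forcing χ ≥ 3, and the coloring below uses 3 colors, so χ(G) = 3.
A valid 3-coloring: color 1: [4, 11, 18, 19]; color 2: [8, 9, 13, 16]; color 3: [10, 14].

χ(G) = 3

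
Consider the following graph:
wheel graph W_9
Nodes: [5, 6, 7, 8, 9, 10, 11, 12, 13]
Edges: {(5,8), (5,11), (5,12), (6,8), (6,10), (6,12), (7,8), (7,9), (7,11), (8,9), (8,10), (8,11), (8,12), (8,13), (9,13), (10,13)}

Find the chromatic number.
χ(G) = 3

Clique number ω(G) = 3 (lower bound: χ ≥ ω).
The clique on [5, 8, 11] has size 3, forcing χ ≥ 3, and the coloring below uses 3 colors, so χ(G) = 3.
A valid 3-coloring: color 1: [8]; color 2: [5, 6, 7, 13]; color 3: [9, 10, 11, 12].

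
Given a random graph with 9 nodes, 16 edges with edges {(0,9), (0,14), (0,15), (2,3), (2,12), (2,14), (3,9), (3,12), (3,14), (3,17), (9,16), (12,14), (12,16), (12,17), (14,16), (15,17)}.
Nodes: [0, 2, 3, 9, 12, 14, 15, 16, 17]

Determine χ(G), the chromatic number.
χ(G) = 4

Clique number ω(G) = 4 (lower bound: χ ≥ ω).
The clique on [2, 3, 12, 14] has size 4, forcing χ ≥ 4, and the coloring below uses 4 colors, so χ(G) = 4.
A valid 4-coloring: color 1: [9, 14, 17]; color 2: [0, 3, 16]; color 3: [12, 15]; color 4: [2].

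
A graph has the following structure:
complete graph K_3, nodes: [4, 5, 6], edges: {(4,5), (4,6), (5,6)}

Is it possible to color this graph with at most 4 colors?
Yes, G is 4-colorable

A valid 4-coloring: color 1: [5]; color 2: [6]; color 3: [4].
(χ(G) = 3 ≤ 4.)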